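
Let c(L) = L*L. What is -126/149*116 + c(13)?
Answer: 10565/149 ≈ 70.906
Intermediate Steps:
c(L) = L²
-126/149*116 + c(13) = -126/149*116 + 13² = -126*1/149*116 + 169 = -126/149*116 + 169 = -14616/149 + 169 = 10565/149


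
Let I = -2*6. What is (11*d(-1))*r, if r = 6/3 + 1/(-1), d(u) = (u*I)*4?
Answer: 528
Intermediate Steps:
I = -12
d(u) = -48*u (d(u) = (u*(-12))*4 = -12*u*4 = -48*u)
r = 1 (r = 6*(⅓) + 1*(-1) = 2 - 1 = 1)
(11*d(-1))*r = (11*(-48*(-1)))*1 = (11*48)*1 = 528*1 = 528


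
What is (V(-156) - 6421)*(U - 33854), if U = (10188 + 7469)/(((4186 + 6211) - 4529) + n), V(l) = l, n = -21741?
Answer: 3534362722823/15873 ≈ 2.2266e+8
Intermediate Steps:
U = -17657/15873 (U = (10188 + 7469)/(((4186 + 6211) - 4529) - 21741) = 17657/((10397 - 4529) - 21741) = 17657/(5868 - 21741) = 17657/(-15873) = 17657*(-1/15873) = -17657/15873 ≈ -1.1124)
(V(-156) - 6421)*(U - 33854) = (-156 - 6421)*(-17657/15873 - 33854) = -6577*(-537382199/15873) = 3534362722823/15873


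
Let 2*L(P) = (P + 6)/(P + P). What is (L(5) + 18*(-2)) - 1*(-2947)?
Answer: 58231/20 ≈ 2911.6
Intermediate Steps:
L(P) = (6 + P)/(4*P) (L(P) = ((P + 6)/(P + P))/2 = ((6 + P)/((2*P)))/2 = ((6 + P)*(1/(2*P)))/2 = ((6 + P)/(2*P))/2 = (6 + P)/(4*P))
(L(5) + 18*(-2)) - 1*(-2947) = ((1/4)*(6 + 5)/5 + 18*(-2)) - 1*(-2947) = ((1/4)*(1/5)*11 - 36) + 2947 = (11/20 - 36) + 2947 = -709/20 + 2947 = 58231/20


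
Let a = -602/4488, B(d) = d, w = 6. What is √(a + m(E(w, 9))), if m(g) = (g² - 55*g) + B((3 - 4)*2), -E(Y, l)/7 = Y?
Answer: √5126006787/1122 ≈ 63.811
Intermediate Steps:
E(Y, l) = -7*Y
m(g) = -2 + g² - 55*g (m(g) = (g² - 55*g) + (3 - 4)*2 = (g² - 55*g) - 1*2 = (g² - 55*g) - 2 = -2 + g² - 55*g)
a = -301/2244 (a = -602*1/4488 = -301/2244 ≈ -0.13414)
√(a + m(E(w, 9))) = √(-301/2244 + (-2 + (-7*6)² - (-385)*6)) = √(-301/2244 + (-2 + (-42)² - 55*(-42))) = √(-301/2244 + (-2 + 1764 + 2310)) = √(-301/2244 + 4072) = √(9137267/2244) = √5126006787/1122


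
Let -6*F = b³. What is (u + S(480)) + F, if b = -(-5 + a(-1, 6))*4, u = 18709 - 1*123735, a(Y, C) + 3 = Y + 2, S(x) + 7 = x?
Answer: -324635/3 ≈ -1.0821e+5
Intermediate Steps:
S(x) = -7 + x
a(Y, C) = -1 + Y (a(Y, C) = -3 + (Y + 2) = -3 + (2 + Y) = -1 + Y)
u = -105026 (u = 18709 - 123735 = -105026)
b = 28 (b = -(-5 + (-1 - 1))*4 = -(-5 - 2)*4 = -(-7)*4 = -1*(-28) = 28)
F = -10976/3 (F = -⅙*28³ = -⅙*21952 = -10976/3 ≈ -3658.7)
(u + S(480)) + F = (-105026 + (-7 + 480)) - 10976/3 = (-105026 + 473) - 10976/3 = -104553 - 10976/3 = -324635/3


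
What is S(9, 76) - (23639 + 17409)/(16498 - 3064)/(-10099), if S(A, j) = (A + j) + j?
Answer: 10921452787/67834983 ≈ 161.00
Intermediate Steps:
S(A, j) = A + 2*j
S(9, 76) - (23639 + 17409)/(16498 - 3064)/(-10099) = (9 + 2*76) - (23639 + 17409)/(16498 - 3064)/(-10099) = (9 + 152) - 41048/13434*(-1)/10099 = 161 - 41048*(1/13434)*(-1)/10099 = 161 - 20524*(-1)/(6717*10099) = 161 - 1*(-20524/67834983) = 161 + 20524/67834983 = 10921452787/67834983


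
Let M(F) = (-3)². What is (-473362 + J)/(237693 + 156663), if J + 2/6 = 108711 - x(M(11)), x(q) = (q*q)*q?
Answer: -1096141/1183068 ≈ -0.92652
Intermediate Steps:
M(F) = 9
x(q) = q³ (x(q) = q²*q = q³)
J = 323945/3 (J = -⅓ + (108711 - 1*9³) = -⅓ + (108711 - 1*729) = -⅓ + (108711 - 729) = -⅓ + 107982 = 323945/3 ≈ 1.0798e+5)
(-473362 + J)/(237693 + 156663) = (-473362 + 323945/3)/(237693 + 156663) = -1096141/3/394356 = -1096141/3*1/394356 = -1096141/1183068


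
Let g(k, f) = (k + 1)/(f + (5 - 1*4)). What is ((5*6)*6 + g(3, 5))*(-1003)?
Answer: -543626/3 ≈ -1.8121e+5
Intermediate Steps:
g(k, f) = (1 + k)/(1 + f) (g(k, f) = (1 + k)/(f + (5 - 4)) = (1 + k)/(f + 1) = (1 + k)/(1 + f))
((5*6)*6 + g(3, 5))*(-1003) = ((5*6)*6 + (1 + 3)/(1 + 5))*(-1003) = (30*6 + 4/6)*(-1003) = (180 + (1/6)*4)*(-1003) = (180 + 2/3)*(-1003) = (542/3)*(-1003) = -543626/3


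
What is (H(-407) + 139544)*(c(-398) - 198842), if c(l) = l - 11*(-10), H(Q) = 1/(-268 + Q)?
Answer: -3751298517374/135 ≈ -2.7787e+10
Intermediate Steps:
c(l) = 110 + l (c(l) = l + 110 = 110 + l)
(H(-407) + 139544)*(c(-398) - 198842) = (1/(-268 - 407) + 139544)*((110 - 398) - 198842) = (1/(-675) + 139544)*(-288 - 198842) = (-1/675 + 139544)*(-199130) = (94192199/675)*(-199130) = -3751298517374/135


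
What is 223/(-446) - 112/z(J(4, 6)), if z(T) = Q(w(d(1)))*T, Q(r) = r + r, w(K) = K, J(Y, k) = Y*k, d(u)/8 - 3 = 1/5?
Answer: -227/384 ≈ -0.59115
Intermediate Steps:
d(u) = 128/5 (d(u) = 24 + 8/5 = 128/5)
Q(r) = 2*r
z(T) = 256*T/5 (z(T) = (2*(128/5))*T = 256*T/5)
223/(-446) - 112/z(J(4, 6)) = 223/(-446) - 112/(256*(4*6)/5) = 223*(-1/446) - 112/((256/5)*24) = -½ - 112/6144/5 = -½ - 112*5/6144 = -½ - 35/384 = -227/384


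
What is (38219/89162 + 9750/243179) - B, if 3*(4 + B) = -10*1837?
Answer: 3656834923471/596761266 ≈ 6127.8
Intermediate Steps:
B = -18382/3 (B = -4 + (-10*1837)/3 = -4 + (1/3)*(-18370) = -4 - 18370/3 = -18382/3 ≈ -6127.3)
(38219/89162 + 9750/243179) - B = (38219/89162 + 9750/243179) - 1*(-18382/3) = (38219*(1/89162) + 9750*(1/243179)) + 18382/3 = (38219/89162 + 9750/243179) + 18382/3 = 93242089/198920422 + 18382/3 = 3656834923471/596761266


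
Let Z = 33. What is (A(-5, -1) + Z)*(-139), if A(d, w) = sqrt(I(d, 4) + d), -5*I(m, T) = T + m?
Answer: -4587 - 278*I*sqrt(30)/5 ≈ -4587.0 - 304.53*I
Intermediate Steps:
I(m, T) = -T/5 - m/5 (I(m, T) = -(T + m)/5 = -T/5 - m/5)
A(d, w) = sqrt(-4/5 + 4*d/5) (A(d, w) = sqrt((-1/5*4 - d/5) + d) = sqrt((-4/5 - d/5) + d) = sqrt(-4/5 + 4*d/5))
(A(-5, -1) + Z)*(-139) = (2*sqrt(-5 + 5*(-5))/5 + 33)*(-139) = (2*sqrt(-5 - 25)/5 + 33)*(-139) = (2*sqrt(-30)/5 + 33)*(-139) = (2*(I*sqrt(30))/5 + 33)*(-139) = (2*I*sqrt(30)/5 + 33)*(-139) = (33 + 2*I*sqrt(30)/5)*(-139) = -4587 - 278*I*sqrt(30)/5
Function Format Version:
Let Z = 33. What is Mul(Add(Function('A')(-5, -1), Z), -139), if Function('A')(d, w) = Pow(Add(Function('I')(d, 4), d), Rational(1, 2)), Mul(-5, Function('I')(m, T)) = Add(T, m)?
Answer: Add(-4587, Mul(Rational(-278, 5), I, Pow(30, Rational(1, 2)))) ≈ Add(-4587.0, Mul(-304.53, I))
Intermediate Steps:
Function('I')(m, T) = Add(Mul(Rational(-1, 5), T), Mul(Rational(-1, 5), m)) (Function('I')(m, T) = Mul(Rational(-1, 5), Add(T, m)) = Add(Mul(Rational(-1, 5), T), Mul(Rational(-1, 5), m)))
Function('A')(d, w) = Pow(Add(Rational(-4, 5), Mul(Rational(4, 5), d)), Rational(1, 2)) (Function('A')(d, w) = Pow(Add(Add(Mul(Rational(-1, 5), 4), Mul(Rational(-1, 5), d)), d), Rational(1, 2)) = Pow(Add(Add(Rational(-4, 5), Mul(Rational(-1, 5), d)), d), Rational(1, 2)) = Pow(Add(Rational(-4, 5), Mul(Rational(4, 5), d)), Rational(1, 2)))
Mul(Add(Function('A')(-5, -1), Z), -139) = Mul(Add(Mul(Rational(2, 5), Pow(Add(-5, Mul(5, -5)), Rational(1, 2))), 33), -139) = Mul(Add(Mul(Rational(2, 5), Pow(Add(-5, -25), Rational(1, 2))), 33), -139) = Mul(Add(Mul(Rational(2, 5), Pow(-30, Rational(1, 2))), 33), -139) = Mul(Add(Mul(Rational(2, 5), Mul(I, Pow(30, Rational(1, 2)))), 33), -139) = Mul(Add(Mul(Rational(2, 5), I, Pow(30, Rational(1, 2))), 33), -139) = Mul(Add(33, Mul(Rational(2, 5), I, Pow(30, Rational(1, 2)))), -139) = Add(-4587, Mul(Rational(-278, 5), I, Pow(30, Rational(1, 2))))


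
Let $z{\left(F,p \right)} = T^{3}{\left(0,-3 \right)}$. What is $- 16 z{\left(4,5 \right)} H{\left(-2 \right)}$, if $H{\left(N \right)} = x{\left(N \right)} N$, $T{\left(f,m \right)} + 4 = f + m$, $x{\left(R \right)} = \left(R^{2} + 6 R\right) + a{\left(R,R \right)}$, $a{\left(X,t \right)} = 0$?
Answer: $87808$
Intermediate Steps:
$x{\left(R \right)} = R^{2} + 6 R$ ($x{\left(R \right)} = \left(R^{2} + 6 R\right) + 0 = R^{2} + 6 R$)
$T{\left(f,m \right)} = -4 + f + m$ ($T{\left(f,m \right)} = -4 + \left(f + m\right) = -4 + f + m$)
$z{\left(F,p \right)} = -343$ ($z{\left(F,p \right)} = \left(-4 + 0 - 3\right)^{3} = \left(-7\right)^{3} = -343$)
$H{\left(N \right)} = N^{2} \left(6 + N\right)$ ($H{\left(N \right)} = N \left(6 + N\right) N = N^{2} \left(6 + N\right)$)
$- 16 z{\left(4,5 \right)} H{\left(-2 \right)} = \left(-16\right) \left(-343\right) \left(-2\right)^{2} \left(6 - 2\right) = 5488 \cdot 4 \cdot 4 = 5488 \cdot 16 = 87808$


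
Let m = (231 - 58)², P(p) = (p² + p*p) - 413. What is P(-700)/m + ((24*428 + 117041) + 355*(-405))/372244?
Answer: 182076346015/5570445338 ≈ 32.686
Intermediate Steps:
P(p) = -413 + 2*p² (P(p) = (p² + p²) - 413 = 2*p² - 413 = -413 + 2*p²)
m = 29929 (m = 173² = 29929)
P(-700)/m + ((24*428 + 117041) + 355*(-405))/372244 = (-413 + 2*(-700)²)/29929 + ((24*428 + 117041) + 355*(-405))/372244 = (-413 + 2*490000)*(1/29929) + ((10272 + 117041) - 143775)*(1/372244) = (-413 + 980000)*(1/29929) + (127313 - 143775)*(1/372244) = 979587*(1/29929) - 16462*1/372244 = 979587/29929 - 8231/186122 = 182076346015/5570445338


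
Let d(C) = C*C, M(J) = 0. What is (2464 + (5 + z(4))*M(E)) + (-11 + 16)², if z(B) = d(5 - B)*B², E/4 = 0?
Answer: 2489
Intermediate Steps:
E = 0 (E = 4*0 = 0)
d(C) = C²
z(B) = B²*(5 - B)² (z(B) = (5 - B)²*B² = B²*(5 - B)²)
(2464 + (5 + z(4))*M(E)) + (-11 + 16)² = (2464 + (5 + 4²*(-5 + 4)²)*0) + (-11 + 16)² = (2464 + (5 + 16*(-1)²)*0) + 5² = (2464 + (5 + 16*1)*0) + 25 = (2464 + (5 + 16)*0) + 25 = (2464 + 21*0) + 25 = (2464 + 0) + 25 = 2464 + 25 = 2489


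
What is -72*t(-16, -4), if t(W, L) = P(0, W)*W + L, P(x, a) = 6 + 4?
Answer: 11808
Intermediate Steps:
P(x, a) = 10
t(W, L) = L + 10*W (t(W, L) = 10*W + L = L + 10*W)
-72*t(-16, -4) = -72*(-4 + 10*(-16)) = -72*(-4 - 160) = -72*(-164) = 11808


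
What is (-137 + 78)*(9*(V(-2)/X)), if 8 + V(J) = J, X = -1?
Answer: -5310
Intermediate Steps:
V(J) = -8 + J
(-137 + 78)*(9*(V(-2)/X)) = (-137 + 78)*(9*((-8 - 2)/(-1))) = -531*(-10*(-1)) = -531*10 = -59*90 = -5310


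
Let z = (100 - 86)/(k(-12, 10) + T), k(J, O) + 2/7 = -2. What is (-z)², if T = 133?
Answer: 9604/837225 ≈ 0.011471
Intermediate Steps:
k(J, O) = -16/7 (k(J, O) = -2/7 - 2 = -16/7)
z = 98/915 (z = (100 - 86)/(-16/7 + 133) = 14/(915/7) = 14*(7/915) = 98/915 ≈ 0.10710)
(-z)² = (-1*98/915)² = (-98/915)² = 9604/837225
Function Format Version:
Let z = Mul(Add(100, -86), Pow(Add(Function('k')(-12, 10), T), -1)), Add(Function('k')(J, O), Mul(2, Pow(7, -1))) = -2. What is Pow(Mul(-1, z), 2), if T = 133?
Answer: Rational(9604, 837225) ≈ 0.011471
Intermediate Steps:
Function('k')(J, O) = Rational(-16, 7) (Function('k')(J, O) = Add(Rational(-2, 7), -2) = Rational(-16, 7))
z = Rational(98, 915) (z = Mul(Add(100, -86), Pow(Add(Rational(-16, 7), 133), -1)) = Mul(14, Pow(Rational(915, 7), -1)) = Mul(14, Rational(7, 915)) = Rational(98, 915) ≈ 0.10710)
Pow(Mul(-1, z), 2) = Pow(Mul(-1, Rational(98, 915)), 2) = Pow(Rational(-98, 915), 2) = Rational(9604, 837225)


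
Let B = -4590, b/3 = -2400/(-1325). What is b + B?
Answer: -242982/53 ≈ -4584.6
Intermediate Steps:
b = 288/53 (b = 3*(-2400/(-1325)) = 3*(-2400*(-1/1325)) = 3*(96/53) = 288/53 ≈ 5.4340)
b + B = 288/53 - 4590 = -242982/53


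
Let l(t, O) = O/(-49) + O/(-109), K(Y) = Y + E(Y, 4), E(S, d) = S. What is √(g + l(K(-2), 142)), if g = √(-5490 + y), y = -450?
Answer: √(-2445524 + 3493014*I*√165)/763 ≈ 6.0409 + 6.3791*I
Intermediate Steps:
K(Y) = 2*Y (K(Y) = Y + Y = 2*Y)
l(t, O) = -158*O/5341 (l(t, O) = O*(-1/49) + O*(-1/109) = -O/49 - O/109 = -158*O/5341)
g = 6*I*√165 (g = √(-5490 - 450) = √(-5940) = 6*I*√165 ≈ 77.071*I)
√(g + l(K(-2), 142)) = √(6*I*√165 - 158/5341*142) = √(6*I*√165 - 22436/5341) = √(-22436/5341 + 6*I*√165)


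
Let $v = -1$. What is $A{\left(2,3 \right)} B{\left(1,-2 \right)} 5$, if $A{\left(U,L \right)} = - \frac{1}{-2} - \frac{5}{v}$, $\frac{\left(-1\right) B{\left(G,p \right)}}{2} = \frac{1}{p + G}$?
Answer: $55$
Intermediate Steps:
$B{\left(G,p \right)} = - \frac{2}{G + p}$ ($B{\left(G,p \right)} = - \frac{2}{p + G} = - \frac{2}{G + p}$)
$A{\left(U,L \right)} = \frac{11}{2}$ ($A{\left(U,L \right)} = - \frac{1}{-2} - \frac{5}{-1} = \left(-1\right) \left(- \frac{1}{2}\right) - -5 = \frac{1}{2} + 5 = \frac{11}{2}$)
$A{\left(2,3 \right)} B{\left(1,-2 \right)} 5 = \frac{11 \left(- \frac{2}{1 - 2}\right)}{2} \cdot 5 = \frac{11 \left(- \frac{2}{-1}\right)}{2} \cdot 5 = \frac{11 \left(\left(-2\right) \left(-1\right)\right)}{2} \cdot 5 = \frac{11}{2} \cdot 2 \cdot 5 = 11 \cdot 5 = 55$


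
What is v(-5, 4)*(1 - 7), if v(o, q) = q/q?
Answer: -6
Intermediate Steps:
v(o, q) = 1
v(-5, 4)*(1 - 7) = 1*(1 - 7) = 1*(-6) = -6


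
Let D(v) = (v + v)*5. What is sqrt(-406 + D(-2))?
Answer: I*sqrt(426) ≈ 20.64*I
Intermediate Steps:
D(v) = 10*v (D(v) = (2*v)*5 = 10*v)
sqrt(-406 + D(-2)) = sqrt(-406 + 10*(-2)) = sqrt(-406 - 20) = sqrt(-426) = I*sqrt(426)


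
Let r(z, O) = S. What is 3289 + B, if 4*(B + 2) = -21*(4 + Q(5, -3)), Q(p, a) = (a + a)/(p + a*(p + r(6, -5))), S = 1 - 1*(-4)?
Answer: 163237/50 ≈ 3264.7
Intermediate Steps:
S = 5 (S = 1 + 4 = 5)
r(z, O) = 5
Q(p, a) = 2*a/(p + a*(5 + p)) (Q(p, a) = (a + a)/(p + a*(p + 5)) = (2*a)/(p + a*(5 + p)) = 2*a/(p + a*(5 + p)))
B = -1213/50 (B = -2 + (-21*(4 + 2*(-3)/(5 + 5*(-3) - 3*5)))/4 = -2 + (-21*(4 + 2*(-3)/(5 - 15 - 15)))/4 = -2 + (-21*(4 + 2*(-3)/(-25)))/4 = -2 + (-21*(4 + 2*(-3)*(-1/25)))/4 = -2 + (-21*(4 + 6/25))/4 = -2 + (-21*106/25)/4 = -2 + (¼)*(-2226/25) = -2 - 1113/50 = -1213/50 ≈ -24.260)
3289 + B = 3289 - 1213/50 = 163237/50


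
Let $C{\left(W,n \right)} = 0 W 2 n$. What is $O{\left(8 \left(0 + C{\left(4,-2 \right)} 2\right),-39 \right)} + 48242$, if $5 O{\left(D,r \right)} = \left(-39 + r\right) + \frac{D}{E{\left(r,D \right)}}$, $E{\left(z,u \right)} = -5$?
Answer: $\frac{241132}{5} \approx 48226.0$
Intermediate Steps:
$C{\left(W,n \right)} = 0$ ($C{\left(W,n \right)} = 0 \cdot 2 W n = 0$)
$O{\left(D,r \right)} = - \frac{39}{5} - \frac{D}{25} + \frac{r}{5}$ ($O{\left(D,r \right)} = \frac{\left(-39 + r\right) + \frac{D}{-5}}{5} = \frac{\left(-39 + r\right) + D \left(- \frac{1}{5}\right)}{5} = \frac{\left(-39 + r\right) - \frac{D}{5}}{5} = \frac{-39 + r - \frac{D}{5}}{5} = - \frac{39}{5} - \frac{D}{25} + \frac{r}{5}$)
$O{\left(8 \left(0 + C{\left(4,-2 \right)} 2\right),-39 \right)} + 48242 = \left(- \frac{39}{5} - \frac{8 \left(0 + 0 \cdot 2\right)}{25} + \frac{1}{5} \left(-39\right)\right) + 48242 = \left(- \frac{39}{5} - \frac{8 \left(0 + 0\right)}{25} - \frac{39}{5}\right) + 48242 = \left(- \frac{39}{5} - \frac{8 \cdot 0}{25} - \frac{39}{5}\right) + 48242 = \left(- \frac{39}{5} - 0 - \frac{39}{5}\right) + 48242 = \left(- \frac{39}{5} + 0 - \frac{39}{5}\right) + 48242 = - \frac{78}{5} + 48242 = \frac{241132}{5}$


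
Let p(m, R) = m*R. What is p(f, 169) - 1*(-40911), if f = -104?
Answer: 23335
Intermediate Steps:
p(m, R) = R*m
p(f, 169) - 1*(-40911) = 169*(-104) - 1*(-40911) = -17576 + 40911 = 23335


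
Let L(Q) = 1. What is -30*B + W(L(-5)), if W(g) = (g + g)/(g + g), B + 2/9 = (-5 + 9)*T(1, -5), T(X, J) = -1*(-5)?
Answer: -1777/3 ≈ -592.33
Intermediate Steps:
T(X, J) = 5
B = 178/9 (B = -2/9 + (-5 + 9)*5 = -2/9 + 4*5 = -2/9 + 20 = 178/9 ≈ 19.778)
W(g) = 1 (W(g) = (2*g)/((2*g)) = (2*g)*(1/(2*g)) = 1)
-30*B + W(L(-5)) = -30*178/9 + 1 = -1780/3 + 1 = -1777/3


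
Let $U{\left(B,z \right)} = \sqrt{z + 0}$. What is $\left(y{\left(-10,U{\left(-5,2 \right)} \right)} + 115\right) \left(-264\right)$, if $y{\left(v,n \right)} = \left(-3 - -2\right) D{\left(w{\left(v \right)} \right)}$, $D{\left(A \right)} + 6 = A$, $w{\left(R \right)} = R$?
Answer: $-34584$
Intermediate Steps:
$U{\left(B,z \right)} = \sqrt{z}$
$D{\left(A \right)} = -6 + A$
$y{\left(v,n \right)} = 6 - v$ ($y{\left(v,n \right)} = \left(-3 - -2\right) \left(-6 + v\right) = \left(-3 + 2\right) \left(-6 + v\right) = - (-6 + v) = 6 - v$)
$\left(y{\left(-10,U{\left(-5,2 \right)} \right)} + 115\right) \left(-264\right) = \left(\left(6 - -10\right) + 115\right) \left(-264\right) = \left(\left(6 + 10\right) + 115\right) \left(-264\right) = \left(16 + 115\right) \left(-264\right) = 131 \left(-264\right) = -34584$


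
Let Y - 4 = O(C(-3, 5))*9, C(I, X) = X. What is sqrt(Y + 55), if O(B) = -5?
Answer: sqrt(14) ≈ 3.7417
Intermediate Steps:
Y = -41 (Y = 4 - 5*9 = 4 - 45 = -41)
sqrt(Y + 55) = sqrt(-41 + 55) = sqrt(14)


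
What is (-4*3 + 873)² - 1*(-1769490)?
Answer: 2510811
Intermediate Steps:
(-4*3 + 873)² - 1*(-1769490) = (-12 + 873)² + 1769490 = 861² + 1769490 = 741321 + 1769490 = 2510811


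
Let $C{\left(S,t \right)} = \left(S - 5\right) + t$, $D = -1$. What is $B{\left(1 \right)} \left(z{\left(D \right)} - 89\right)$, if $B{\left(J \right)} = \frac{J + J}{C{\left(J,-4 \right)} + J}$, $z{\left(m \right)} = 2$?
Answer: $\frac{174}{7} \approx 24.857$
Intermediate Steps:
$C{\left(S,t \right)} = -5 + S + t$ ($C{\left(S,t \right)} = \left(-5 + S\right) + t = -5 + S + t$)
$B{\left(J \right)} = \frac{2 J}{-9 + 2 J}$ ($B{\left(J \right)} = \frac{J + J}{\left(-5 + J - 4\right) + J} = \frac{2 J}{\left(-9 + J\right) + J} = \frac{2 J}{-9 + 2 J}$)
$B{\left(1 \right)} \left(z{\left(D \right)} - 89\right) = 2 \cdot 1 \frac{1}{-9 + 2 \cdot 1} \left(2 - 89\right) = 2 \cdot 1 \frac{1}{-9 + 2} \left(-87\right) = 2 \cdot 1 \frac{1}{-7} \left(-87\right) = 2 \cdot 1 \left(- \frac{1}{7}\right) \left(-87\right) = \left(- \frac{2}{7}\right) \left(-87\right) = \frac{174}{7}$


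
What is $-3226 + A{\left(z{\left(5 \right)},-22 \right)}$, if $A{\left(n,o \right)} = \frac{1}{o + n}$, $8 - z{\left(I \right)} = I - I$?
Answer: $- \frac{45165}{14} \approx -3226.1$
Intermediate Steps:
$z{\left(I \right)} = 8$ ($z{\left(I \right)} = 8 - \left(I - I\right) = 8 - 0 = 8 + 0 = 8$)
$A{\left(n,o \right)} = \frac{1}{n + o}$
$-3226 + A{\left(z{\left(5 \right)},-22 \right)} = -3226 + \frac{1}{8 - 22} = -3226 + \frac{1}{-14} = -3226 - \frac{1}{14} = - \frac{45165}{14}$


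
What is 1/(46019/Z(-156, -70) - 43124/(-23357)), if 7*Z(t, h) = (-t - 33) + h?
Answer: 1237921/7526346053 ≈ 0.00016448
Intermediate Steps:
Z(t, h) = -33/7 - t/7 + h/7 (Z(t, h) = ((-t - 33) + h)/7 = ((-33 - t) + h)/7 = (-33 + h - t)/7 = -33/7 - t/7 + h/7)
1/(46019/Z(-156, -70) - 43124/(-23357)) = 1/(46019/(-33/7 - ⅐*(-156) + (⅐)*(-70)) - 43124/(-23357)) = 1/(46019/(-33/7 + 156/7 - 10) - 43124*(-1/23357)) = 1/(46019/(53/7) + 43124/23357) = 1/(46019*(7/53) + 43124/23357) = 1/(322133/53 + 43124/23357) = 1/(7526346053/1237921) = 1237921/7526346053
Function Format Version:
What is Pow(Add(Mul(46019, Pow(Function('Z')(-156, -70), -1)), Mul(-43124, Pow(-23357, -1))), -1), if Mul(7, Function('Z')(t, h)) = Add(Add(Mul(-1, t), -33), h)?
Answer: Rational(1237921, 7526346053) ≈ 0.00016448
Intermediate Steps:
Function('Z')(t, h) = Add(Rational(-33, 7), Mul(Rational(-1, 7), t), Mul(Rational(1, 7), h)) (Function('Z')(t, h) = Mul(Rational(1, 7), Add(Add(Mul(-1, t), -33), h)) = Mul(Rational(1, 7), Add(Add(-33, Mul(-1, t)), h)) = Mul(Rational(1, 7), Add(-33, h, Mul(-1, t))) = Add(Rational(-33, 7), Mul(Rational(-1, 7), t), Mul(Rational(1, 7), h)))
Pow(Add(Mul(46019, Pow(Function('Z')(-156, -70), -1)), Mul(-43124, Pow(-23357, -1))), -1) = Pow(Add(Mul(46019, Pow(Add(Rational(-33, 7), Mul(Rational(-1, 7), -156), Mul(Rational(1, 7), -70)), -1)), Mul(-43124, Pow(-23357, -1))), -1) = Pow(Add(Mul(46019, Pow(Add(Rational(-33, 7), Rational(156, 7), -10), -1)), Mul(-43124, Rational(-1, 23357))), -1) = Pow(Add(Mul(46019, Pow(Rational(53, 7), -1)), Rational(43124, 23357)), -1) = Pow(Add(Mul(46019, Rational(7, 53)), Rational(43124, 23357)), -1) = Pow(Add(Rational(322133, 53), Rational(43124, 23357)), -1) = Pow(Rational(7526346053, 1237921), -1) = Rational(1237921, 7526346053)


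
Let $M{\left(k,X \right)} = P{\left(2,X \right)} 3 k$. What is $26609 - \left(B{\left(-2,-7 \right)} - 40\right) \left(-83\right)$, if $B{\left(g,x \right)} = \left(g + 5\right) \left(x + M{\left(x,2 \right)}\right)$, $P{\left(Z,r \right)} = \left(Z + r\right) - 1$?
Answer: $5859$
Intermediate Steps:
$P{\left(Z,r \right)} = -1 + Z + r$
$M{\left(k,X \right)} = k \left(3 + 3 X\right)$ ($M{\left(k,X \right)} = \left(-1 + 2 + X\right) 3 k = \left(1 + X\right) 3 k = \left(3 + 3 X\right) k = k \left(3 + 3 X\right)$)
$B{\left(g,x \right)} = 10 x \left(5 + g\right)$ ($B{\left(g,x \right)} = \left(g + 5\right) \left(x + 3 x \left(1 + 2\right)\right) = \left(5 + g\right) \left(x + 3 x 3\right) = \left(5 + g\right) \left(x + 9 x\right) = \left(5 + g\right) 10 x = 10 x \left(5 + g\right)$)
$26609 - \left(B{\left(-2,-7 \right)} - 40\right) \left(-83\right) = 26609 - \left(10 \left(-7\right) \left(5 - 2\right) - 40\right) \left(-83\right) = 26609 - \left(10 \left(-7\right) 3 - 40\right) \left(-83\right) = 26609 - \left(-210 - 40\right) \left(-83\right) = 26609 - \left(-250\right) \left(-83\right) = 26609 - 20750 = 5859$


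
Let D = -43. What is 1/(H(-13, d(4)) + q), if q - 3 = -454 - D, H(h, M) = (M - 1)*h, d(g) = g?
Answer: -1/447 ≈ -0.0022371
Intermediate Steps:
H(h, M) = h*(-1 + M) (H(h, M) = (-1 + M)*h = h*(-1 + M))
q = -408 (q = 3 + (-454 - 1*(-43)) = 3 + (-454 + 43) = 3 - 411 = -408)
1/(H(-13, d(4)) + q) = 1/(-13*(-1 + 4) - 408) = 1/(-13*3 - 408) = 1/(-39 - 408) = 1/(-447) = -1/447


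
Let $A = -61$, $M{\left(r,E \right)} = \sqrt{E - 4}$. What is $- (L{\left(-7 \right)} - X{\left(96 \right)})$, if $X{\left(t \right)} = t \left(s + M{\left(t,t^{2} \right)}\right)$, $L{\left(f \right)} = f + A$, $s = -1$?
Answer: $-28 + 1344 \sqrt{47} \approx 9186.0$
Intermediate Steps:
$M{\left(r,E \right)} = \sqrt{-4 + E}$
$L{\left(f \right)} = -61 + f$ ($L{\left(f \right)} = f - 61 = -61 + f$)
$X{\left(t \right)} = t \left(-1 + \sqrt{-4 + t^{2}}\right)$
$- (L{\left(-7 \right)} - X{\left(96 \right)}) = - (\left(-61 - 7\right) - 96 \left(-1 + \sqrt{-4 + 96^{2}}\right)) = - (-68 - 96 \left(-1 + \sqrt{-4 + 9216}\right)) = - (-68 - 96 \left(-1 + \sqrt{9212}\right)) = - (-68 - 96 \left(-1 + 14 \sqrt{47}\right)) = - (-68 - \left(-96 + 1344 \sqrt{47}\right)) = - (-68 + \left(96 - 1344 \sqrt{47}\right)) = - (28 - 1344 \sqrt{47}) = -28 + 1344 \sqrt{47}$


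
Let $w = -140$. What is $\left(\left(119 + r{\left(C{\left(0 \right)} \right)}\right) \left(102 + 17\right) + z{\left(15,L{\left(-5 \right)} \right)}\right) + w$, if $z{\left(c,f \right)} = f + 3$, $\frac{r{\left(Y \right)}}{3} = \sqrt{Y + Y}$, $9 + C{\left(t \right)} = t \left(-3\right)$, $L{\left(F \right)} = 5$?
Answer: $14029 + 1071 i \sqrt{2} \approx 14029.0 + 1514.6 i$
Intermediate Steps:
$C{\left(t \right)} = -9 - 3 t$ ($C{\left(t \right)} = -9 + t \left(-3\right) = -9 - 3 t$)
$r{\left(Y \right)} = 3 \sqrt{2} \sqrt{Y}$ ($r{\left(Y \right)} = 3 \sqrt{Y + Y} = 3 \sqrt{2 Y} = 3 \sqrt{2} \sqrt{Y}$)
$z{\left(c,f \right)} = 3 + f$
$\left(\left(119 + r{\left(C{\left(0 \right)} \right)}\right) \left(102 + 17\right) + z{\left(15,L{\left(-5 \right)} \right)}\right) + w = \left(\left(119 + 3 \sqrt{2} \sqrt{-9 - 0}\right) \left(102 + 17\right) + \left(3 + 5\right)\right) - 140 = \left(\left(119 + 3 \sqrt{2} \sqrt{-9 + 0}\right) 119 + 8\right) - 140 = \left(\left(119 + 3 \sqrt{2} \sqrt{-9}\right) 119 + 8\right) - 140 = \left(\left(119 + 3 \sqrt{2} \cdot 3 i\right) 119 + 8\right) - 140 = \left(\left(119 + 9 i \sqrt{2}\right) 119 + 8\right) - 140 = \left(\left(14161 + 1071 i \sqrt{2}\right) + 8\right) - 140 = \left(14169 + 1071 i \sqrt{2}\right) - 140 = 14029 + 1071 i \sqrt{2}$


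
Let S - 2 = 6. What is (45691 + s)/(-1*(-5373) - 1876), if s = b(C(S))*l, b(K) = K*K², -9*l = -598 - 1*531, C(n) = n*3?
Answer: 1779835/3497 ≈ 508.96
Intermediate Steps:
S = 8 (S = 2 + 6 = 8)
C(n) = 3*n
l = 1129/9 (l = -(-598 - 1*531)/9 = -(-598 - 531)/9 = -⅑*(-1129) = 1129/9 ≈ 125.44)
b(K) = K³
s = 1734144 (s = (3*8)³*(1129/9) = 24³*(1129/9) = 13824*(1129/9) = 1734144)
(45691 + s)/(-1*(-5373) - 1876) = (45691 + 1734144)/(-1*(-5373) - 1876) = 1779835/(5373 - 1876) = 1779835/3497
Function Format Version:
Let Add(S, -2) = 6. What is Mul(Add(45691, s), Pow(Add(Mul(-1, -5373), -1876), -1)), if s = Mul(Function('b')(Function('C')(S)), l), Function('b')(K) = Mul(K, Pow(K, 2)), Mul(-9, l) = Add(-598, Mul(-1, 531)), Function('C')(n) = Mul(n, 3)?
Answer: Rational(1779835, 3497) ≈ 508.96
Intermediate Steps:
S = 8 (S = Add(2, 6) = 8)
Function('C')(n) = Mul(3, n)
l = Rational(1129, 9) (l = Mul(Rational(-1, 9), Add(-598, Mul(-1, 531))) = Mul(Rational(-1, 9), Add(-598, -531)) = Mul(Rational(-1, 9), -1129) = Rational(1129, 9) ≈ 125.44)
Function('b')(K) = Pow(K, 3)
s = 1734144 (s = Mul(Pow(Mul(3, 8), 3), Rational(1129, 9)) = Mul(Pow(24, 3), Rational(1129, 9)) = Mul(13824, Rational(1129, 9)) = 1734144)
Mul(Add(45691, s), Pow(Add(Mul(-1, -5373), -1876), -1)) = Mul(Add(45691, 1734144), Pow(Add(Mul(-1, -5373), -1876), -1)) = Mul(1779835, Pow(Add(5373, -1876), -1)) = Mul(1779835, Pow(3497, -1)) = Mul(1779835, Rational(1, 3497)) = Rational(1779835, 3497)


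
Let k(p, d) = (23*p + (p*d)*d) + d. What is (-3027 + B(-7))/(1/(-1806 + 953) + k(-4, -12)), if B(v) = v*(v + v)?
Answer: 2498437/580041 ≈ 4.3073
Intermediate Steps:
k(p, d) = d + 23*p + p*d² (k(p, d) = (23*p + (d*p)*d) + d = (23*p + p*d²) + d = d + 23*p + p*d²)
B(v) = 2*v² (B(v) = v*(2*v) = 2*v²)
(-3027 + B(-7))/(1/(-1806 + 953) + k(-4, -12)) = (-3027 + 2*(-7)²)/(1/(-1806 + 953) + (-12 + 23*(-4) - 4*(-12)²)) = (-3027 + 2*49)/(1/(-853) + (-12 - 92 - 4*144)) = (-3027 + 98)/(-1/853 + (-12 - 92 - 576)) = -2929/(-1/853 - 680) = -2929/(-580041/853) = -2929*(-853/580041) = 2498437/580041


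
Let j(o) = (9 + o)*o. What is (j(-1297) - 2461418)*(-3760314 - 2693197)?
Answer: 5103965686702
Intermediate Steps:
j(o) = o*(9 + o)
(j(-1297) - 2461418)*(-3760314 - 2693197) = (-1297*(9 - 1297) - 2461418)*(-3760314 - 2693197) = (-1297*(-1288) - 2461418)*(-6453511) = (1670536 - 2461418)*(-6453511) = -790882*(-6453511) = 5103965686702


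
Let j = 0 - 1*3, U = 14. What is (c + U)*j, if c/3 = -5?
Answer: 3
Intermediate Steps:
c = -15 (c = 3*(-5) = -15)
j = -3 (j = 0 - 3 = -3)
(c + U)*j = (-15 + 14)*(-3) = -1*(-3) = 3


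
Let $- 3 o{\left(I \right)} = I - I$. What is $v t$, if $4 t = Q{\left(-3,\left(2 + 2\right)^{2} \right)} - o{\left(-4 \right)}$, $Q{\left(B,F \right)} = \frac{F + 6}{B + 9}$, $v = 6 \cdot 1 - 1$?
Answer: $\frac{55}{12} \approx 4.5833$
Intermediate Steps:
$o{\left(I \right)} = 0$ ($o{\left(I \right)} = - \frac{I - I}{3} = \left(- \frac{1}{3}\right) 0 = 0$)
$v = 5$ ($v = 6 - 1 = 5$)
$Q{\left(B,F \right)} = \frac{6 + F}{9 + B}$
$t = \frac{11}{12}$ ($t = \frac{\frac{6 + \left(2 + 2\right)^{2}}{9 - 3} - 0}{4} = \frac{\frac{6 + 4^{2}}{6} + 0}{4} = \frac{\frac{6 + 16}{6} + 0}{4} = \frac{\frac{1}{6} \cdot 22 + 0}{4} = \frac{\frac{11}{3} + 0}{4} = \frac{1}{4} \cdot \frac{11}{3} = \frac{11}{12} \approx 0.91667$)
$v t = 5 \cdot \frac{11}{12} = \frac{55}{12}$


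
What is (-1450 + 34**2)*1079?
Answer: -317226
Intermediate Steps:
(-1450 + 34**2)*1079 = (-1450 + 1156)*1079 = -294*1079 = -317226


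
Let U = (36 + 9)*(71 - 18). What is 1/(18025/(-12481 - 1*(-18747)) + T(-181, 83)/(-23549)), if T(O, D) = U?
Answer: 147558034/409526315 ≈ 0.36031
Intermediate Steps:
U = 2385 (U = 45*53 = 2385)
T(O, D) = 2385
1/(18025/(-12481 - 1*(-18747)) + T(-181, 83)/(-23549)) = 1/(18025/(-12481 - 1*(-18747)) + 2385/(-23549)) = 1/(18025/(-12481 + 18747) + 2385*(-1/23549)) = 1/(18025/6266 - 2385/23549) = 1/(409526315/147558034) = 147558034/409526315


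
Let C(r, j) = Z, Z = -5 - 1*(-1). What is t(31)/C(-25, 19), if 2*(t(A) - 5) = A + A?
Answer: -9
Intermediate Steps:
t(A) = 5 + A (t(A) = 5 + (A + A)/2 = 5 + (2*A)/2 = 5 + A)
Z = -4 (Z = -5 + 1 = -4)
C(r, j) = -4
t(31)/C(-25, 19) = (5 + 31)/(-4) = 36*(-¼) = -9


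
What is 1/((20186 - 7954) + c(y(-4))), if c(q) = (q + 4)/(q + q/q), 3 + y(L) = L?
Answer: 2/24465 ≈ 8.1749e-5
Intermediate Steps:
y(L) = -3 + L
c(q) = (4 + q)/(1 + q) (c(q) = (4 + q)/(q + 1) = (4 + q)/(1 + q))
1/((20186 - 7954) + c(y(-4))) = 1/((20186 - 7954) + (4 + (-3 - 4))/(1 + (-3 - 4))) = 1/(12232 + (4 - 7)/(1 - 7)) = 1/(12232 - 3/(-6)) = 1/(12232 - ⅙*(-3)) = 1/(12232 + ½) = 1/(24465/2) = 2/24465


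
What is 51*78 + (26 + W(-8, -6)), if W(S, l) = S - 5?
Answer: 3991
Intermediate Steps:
W(S, l) = -5 + S
51*78 + (26 + W(-8, -6)) = 51*78 + (26 + (-5 - 8)) = 3978 + (26 - 13) = 3978 + 13 = 3991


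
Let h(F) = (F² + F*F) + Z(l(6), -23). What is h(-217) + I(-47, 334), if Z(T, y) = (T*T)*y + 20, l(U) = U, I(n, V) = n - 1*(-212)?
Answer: 93535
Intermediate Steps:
I(n, V) = 212 + n (I(n, V) = n + 212 = 212 + n)
Z(T, y) = 20 + y*T² (Z(T, y) = T²*y + 20 = y*T² + 20 = 20 + y*T²)
h(F) = -808 + 2*F² (h(F) = (F² + F*F) + (20 - 23*6²) = (F² + F²) + (20 - 23*36) = 2*F² + (20 - 828) = 2*F² - 808 = -808 + 2*F²)
h(-217) + I(-47, 334) = (-808 + 2*(-217)²) + (212 - 47) = (-808 + 2*47089) + 165 = (-808 + 94178) + 165 = 93370 + 165 = 93535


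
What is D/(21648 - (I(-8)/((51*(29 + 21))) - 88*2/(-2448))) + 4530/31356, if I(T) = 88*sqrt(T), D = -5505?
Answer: 5*(-9505082375*I + 39864*sqrt(2))/(57486*(24*sqrt(2) + 7527575*I)) ≈ -0.10983 - 1.1466e-6*I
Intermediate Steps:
D/(21648 - (I(-8)/((51*(29 + 21))) - 88*2/(-2448))) + 4530/31356 = -5505/(21648 - ((88*sqrt(-8))/((51*(29 + 21))) - 88*2/(-2448))) + 4530/31356 = -5505/(21648 - ((88*(2*I*sqrt(2)))/((51*50)) - 176*(-1/2448))) + 4530*(1/31356) = -5505/(21648 - ((176*I*sqrt(2))/2550 + 11/153)) + 755/5226 = -5505/(21648 - ((176*I*sqrt(2))*(1/2550) + 11/153)) + 755/5226 = -5505/(21648 - (88*I*sqrt(2)/1275 + 11/153)) + 755/5226 = -5505/(21648 - (11/153 + 88*I*sqrt(2)/1275)) + 755/5226 = -5505/(21648 + (-11/153 - 88*I*sqrt(2)/1275)) + 755/5226 = -5505/(3312133/153 - 88*I*sqrt(2)/1275) + 755/5226 = 755/5226 - 5505/(3312133/153 - 88*I*sqrt(2)/1275)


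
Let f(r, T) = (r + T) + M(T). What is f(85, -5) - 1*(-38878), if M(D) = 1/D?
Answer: 194789/5 ≈ 38958.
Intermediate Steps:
f(r, T) = T + r + 1/T (f(r, T) = (r + T) + 1/T = (T + r) + 1/T = T + r + 1/T)
f(85, -5) - 1*(-38878) = (-5 + 85 + 1/(-5)) - 1*(-38878) = (-5 + 85 - ⅕) + 38878 = 399/5 + 38878 = 194789/5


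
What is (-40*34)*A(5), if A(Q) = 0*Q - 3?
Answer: 4080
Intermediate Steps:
A(Q) = -3 (A(Q) = 0 - 3 = -3)
(-40*34)*A(5) = -40*34*(-3) = -1360*(-3) = 4080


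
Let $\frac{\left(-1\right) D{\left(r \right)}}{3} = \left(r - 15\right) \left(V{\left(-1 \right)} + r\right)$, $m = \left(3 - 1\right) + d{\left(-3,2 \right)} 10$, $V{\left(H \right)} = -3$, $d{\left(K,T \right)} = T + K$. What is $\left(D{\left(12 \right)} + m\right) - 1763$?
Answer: $-1690$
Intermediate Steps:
$d{\left(K,T \right)} = K + T$
$m = -8$ ($m = \left(3 - 1\right) + \left(-3 + 2\right) 10 = 2 - 10 = -8$)
$D{\left(r \right)} = - 3 \left(-15 + r\right) \left(-3 + r\right)$ ($D{\left(r \right)} = - 3 \left(r - 15\right) \left(-3 + r\right) = - 3 \left(-15 + r\right) \left(-3 + r\right)$)
$\left(D{\left(12 \right)} + m\right) - 1763 = \left(\left(-135 - 3 \cdot 12^{2} + 54 \cdot 12\right) - 8\right) - 1763 = \left(\left(-135 - 432 + 648\right) - 8\right) - 1763 = \left(81 - 8\right) - 1763 = 73 - 1763 = -1690$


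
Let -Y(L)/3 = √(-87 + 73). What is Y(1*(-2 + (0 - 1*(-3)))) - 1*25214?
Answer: -25214 - 3*I*√14 ≈ -25214.0 - 11.225*I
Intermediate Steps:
Y(L) = -3*I*√14 (Y(L) = -3*√(-87 + 73) = -3*I*√14)
Y(1*(-2 + (0 - 1*(-3)))) - 1*25214 = -3*I*√14 - 1*25214 = -3*I*√14 - 25214 = -25214 - 3*I*√14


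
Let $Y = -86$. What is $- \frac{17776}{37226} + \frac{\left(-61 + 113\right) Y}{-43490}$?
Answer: $- \frac{151650892}{404739685} \approx -0.37469$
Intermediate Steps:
$- \frac{17776}{37226} + \frac{\left(-61 + 113\right) Y}{-43490} = - \frac{17776}{37226} + \frac{\left(-61 + 113\right) \left(-86\right)}{-43490} = \left(-17776\right) \frac{1}{37226} + 52 \left(-86\right) \left(- \frac{1}{43490}\right) = - \frac{8888}{18613} - - \frac{2236}{21745} = - \frac{8888}{18613} + \frac{2236}{21745} = - \frac{151650892}{404739685}$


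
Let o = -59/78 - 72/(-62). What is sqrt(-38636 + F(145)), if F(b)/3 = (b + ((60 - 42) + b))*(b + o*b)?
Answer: sqrt(24294734906)/403 ≈ 386.77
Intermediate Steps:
o = 979/2418 (o = -59*1/78 - 72*(-1/62) = -59/78 + 36/31 = 979/2418 ≈ 0.40488)
F(b) = 3397*b*(18 + 2*b)/806 (F(b) = 3*((b + ((60 - 42) + b))*(b + 979*b/2418)) = 3*((b + (18 + b))*(3397*b/2418)) = 3*((18 + 2*b)*(3397*b/2418)) = 3*(3397*b*(18 + 2*b)/2418) = 3397*b*(18 + 2*b)/806)
sqrt(-38636 + F(145)) = sqrt(-38636 + (3397/403)*145*(9 + 145)) = sqrt(-38636 + (3397/403)*145*154) = sqrt(-38636 + 75855010/403) = sqrt(60284702/403) = sqrt(24294734906)/403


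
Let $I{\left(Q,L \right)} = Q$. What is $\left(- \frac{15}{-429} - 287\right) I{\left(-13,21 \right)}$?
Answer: $\frac{41036}{11} \approx 3730.5$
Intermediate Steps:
$\left(- \frac{15}{-429} - 287\right) I{\left(-13,21 \right)} = \left(- \frac{15}{-429} - 287\right) \left(-13\right) = \left(\left(-15\right) \left(- \frac{1}{429}\right) - 287\right) \left(-13\right) = \left(\frac{5}{143} - 287\right) \left(-13\right) = \left(- \frac{41036}{143}\right) \left(-13\right) = \frac{41036}{11}$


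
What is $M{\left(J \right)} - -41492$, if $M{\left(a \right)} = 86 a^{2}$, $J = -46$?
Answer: $223468$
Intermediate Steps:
$M{\left(J \right)} - -41492 = 86 \left(-46\right)^{2} - -41492 = 86 \cdot 2116 + 41492 = 181976 + 41492 = 223468$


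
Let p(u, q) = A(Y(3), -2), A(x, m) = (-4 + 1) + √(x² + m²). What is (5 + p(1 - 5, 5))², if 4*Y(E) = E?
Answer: 137/16 + √73 ≈ 17.107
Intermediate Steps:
Y(E) = E/4
A(x, m) = -3 + √(m² + x²)
p(u, q) = -3 + √73/4 (p(u, q) = -3 + √((-2)² + ((¼)*3)²) = -3 + √(4 + (¾)²) = -3 + √(4 + 9/16) = -3 + √(73/16) = -3 + √73/4)
(5 + p(1 - 5, 5))² = (5 + (-3 + √73/4))² = (2 + √73/4)²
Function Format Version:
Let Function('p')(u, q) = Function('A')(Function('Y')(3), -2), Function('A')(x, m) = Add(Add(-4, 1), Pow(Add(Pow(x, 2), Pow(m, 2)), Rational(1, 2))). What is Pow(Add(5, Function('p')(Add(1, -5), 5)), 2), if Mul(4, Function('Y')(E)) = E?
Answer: Add(Rational(137, 16), Pow(73, Rational(1, 2))) ≈ 17.107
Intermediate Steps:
Function('Y')(E) = Mul(Rational(1, 4), E)
Function('A')(x, m) = Add(-3, Pow(Add(Pow(m, 2), Pow(x, 2)), Rational(1, 2)))
Function('p')(u, q) = Add(-3, Mul(Rational(1, 4), Pow(73, Rational(1, 2)))) (Function('p')(u, q) = Add(-3, Pow(Add(Pow(-2, 2), Pow(Mul(Rational(1, 4), 3), 2)), Rational(1, 2))) = Add(-3, Pow(Add(4, Pow(Rational(3, 4), 2)), Rational(1, 2))) = Add(-3, Pow(Add(4, Rational(9, 16)), Rational(1, 2))) = Add(-3, Pow(Rational(73, 16), Rational(1, 2))) = Add(-3, Mul(Rational(1, 4), Pow(73, Rational(1, 2)))))
Pow(Add(5, Function('p')(Add(1, -5), 5)), 2) = Pow(Add(5, Add(-3, Mul(Rational(1, 4), Pow(73, Rational(1, 2))))), 2) = Pow(Add(2, Mul(Rational(1, 4), Pow(73, Rational(1, 2)))), 2)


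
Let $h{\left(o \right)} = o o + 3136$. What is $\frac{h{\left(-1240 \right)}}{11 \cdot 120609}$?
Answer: $\frac{1540736}{1326699} \approx 1.1613$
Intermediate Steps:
$h{\left(o \right)} = 3136 + o^{2}$ ($h{\left(o \right)} = o^{2} + 3136 = 3136 + o^{2}$)
$\frac{h{\left(-1240 \right)}}{11 \cdot 120609} = \frac{3136 + \left(-1240\right)^{2}}{11 \cdot 120609} = \frac{3136 + 1537600}{1326699} = 1540736 \cdot \frac{1}{1326699} = \frac{1540736}{1326699}$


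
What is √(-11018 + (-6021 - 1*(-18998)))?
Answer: √1959 ≈ 44.261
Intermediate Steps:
√(-11018 + (-6021 - 1*(-18998))) = √(-11018 + (-6021 + 18998)) = √(-11018 + 12977) = √1959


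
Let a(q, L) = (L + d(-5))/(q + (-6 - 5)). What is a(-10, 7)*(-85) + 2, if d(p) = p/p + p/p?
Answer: 269/7 ≈ 38.429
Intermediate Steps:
d(p) = 2 (d(p) = 1 + 1 = 2)
a(q, L) = (2 + L)/(-11 + q) (a(q, L) = (L + 2)/(q + (-6 - 5)) = (2 + L)/(q - 11) = (2 + L)/(-11 + q))
a(-10, 7)*(-85) + 2 = ((2 + 7)/(-11 - 10))*(-85) + 2 = (9/(-21))*(-85) + 2 = -1/21*9*(-85) + 2 = -3/7*(-85) + 2 = 255/7 + 2 = 269/7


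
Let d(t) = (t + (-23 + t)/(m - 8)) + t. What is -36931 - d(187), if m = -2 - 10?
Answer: -186484/5 ≈ -37297.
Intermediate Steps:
m = -12
d(t) = 23/20 + 39*t/20 (d(t) = (t + (-23 + t)/(-12 - 8)) + t = (t + (-23 + t)/(-20)) + t = (t + (-23 + t)*(-1/20)) + t = (t + (23/20 - t/20)) + t = (23/20 + 19*t/20) + t = 23/20 + 39*t/20)
-36931 - d(187) = -36931 - (23/20 + (39/20)*187) = -36931 - (23/20 + 7293/20) = -36931 - 1*1829/5 = -36931 - 1829/5 = -186484/5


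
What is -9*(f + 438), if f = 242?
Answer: -6120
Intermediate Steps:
-9*(f + 438) = -9*(242 + 438) = -9*680 = -6120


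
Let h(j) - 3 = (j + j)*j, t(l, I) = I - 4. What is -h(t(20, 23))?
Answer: -725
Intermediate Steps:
t(l, I) = -4 + I
h(j) = 3 + 2*j**2 (h(j) = 3 + (j + j)*j = 3 + (2*j)*j = 3 + 2*j**2)
-h(t(20, 23)) = -(3 + 2*(-4 + 23)**2) = -(3 + 2*19**2) = -(3 + 2*361) = -(3 + 722) = -1*725 = -725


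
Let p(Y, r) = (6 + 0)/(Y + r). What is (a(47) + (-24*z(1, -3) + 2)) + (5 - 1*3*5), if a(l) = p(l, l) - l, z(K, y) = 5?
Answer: -8222/47 ≈ -174.94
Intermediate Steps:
p(Y, r) = 6/(Y + r)
a(l) = -l + 3/l (a(l) = 6/(l + l) - l = 6/((2*l)) - l = 6*(1/(2*l)) - l = 3/l - l = -l + 3/l)
(a(47) + (-24*z(1, -3) + 2)) + (5 - 1*3*5) = ((-1*47 + 3/47) + (-24*5 + 2)) + (5 - 1*3*5) = ((-47 + 3*(1/47)) + (-120 + 2)) + (5 - 3*5) = ((-47 + 3/47) - 118) + (5 - 15) = (-2206/47 - 118) - 10 = -7752/47 - 10 = -8222/47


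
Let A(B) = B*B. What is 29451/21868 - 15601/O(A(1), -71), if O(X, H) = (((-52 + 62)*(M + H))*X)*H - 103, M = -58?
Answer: 213929179/181876156 ≈ 1.1762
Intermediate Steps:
A(B) = B²
O(X, H) = -103 + H*X*(-580 + 10*H) (O(X, H) = (((-52 + 62)*(-58 + H))*X)*H - 103 = ((10*(-58 + H))*X)*H - 103 = ((-580 + 10*H)*X)*H - 103 = (X*(-580 + 10*H))*H - 103 = H*X*(-580 + 10*H) - 103 = -103 + H*X*(-580 + 10*H))
29451/21868 - 15601/O(A(1), -71) = 29451/21868 - 15601/(-103 - 580*(-71)*1² + 10*1²*(-71)²) = 29451*(1/21868) - 15601/(-103 - 580*(-71)*1 + 10*1*5041) = 29451/21868 - 15601/(-103 + 41180 + 50410) = 29451/21868 - 15601/91487 = 213929179/181876156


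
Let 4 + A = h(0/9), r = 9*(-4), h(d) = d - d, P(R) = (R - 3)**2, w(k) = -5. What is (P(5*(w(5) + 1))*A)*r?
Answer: 76176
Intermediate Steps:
P(R) = (-3 + R)**2
h(d) = 0
r = -36
A = -4 (A = -4 + 0 = -4)
(P(5*(w(5) + 1))*A)*r = ((-3 + 5*(-5 + 1))**2*(-4))*(-36) = ((-3 + 5*(-4))**2*(-4))*(-36) = ((-3 - 20)**2*(-4))*(-36) = ((-23)**2*(-4))*(-36) = (529*(-4))*(-36) = -2116*(-36) = 76176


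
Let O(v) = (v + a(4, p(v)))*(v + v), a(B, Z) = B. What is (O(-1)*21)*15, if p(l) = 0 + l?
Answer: -1890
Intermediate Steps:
p(l) = l
O(v) = 2*v*(4 + v) (O(v) = (v + 4)*(v + v) = (4 + v)*(2*v) = 2*v*(4 + v))
(O(-1)*21)*15 = ((2*(-1)*(4 - 1))*21)*15 = ((2*(-1)*3)*21)*15 = -6*21*15 = -126*15 = -1890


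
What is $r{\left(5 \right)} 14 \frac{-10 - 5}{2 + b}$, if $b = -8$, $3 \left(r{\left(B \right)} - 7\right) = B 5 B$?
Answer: $\frac{5110}{3} \approx 1703.3$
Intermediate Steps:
$r{\left(B \right)} = 7 + \frac{5 B^{2}}{3}$ ($r{\left(B \right)} = 7 + \frac{B 5 B}{3} = 7 + \frac{5 B B}{3} = 7 + \frac{5 B^{2}}{3}$)
$r{\left(5 \right)} 14 \frac{-10 - 5}{2 + b} = \left(7 + \frac{5 \cdot 5^{2}}{3}\right) 14 \frac{-10 - 5}{2 - 8} = \left(7 + \frac{5}{3} \cdot 25\right) 14 \left(- \frac{15}{-6}\right) = \left(7 + \frac{125}{3}\right) 14 \left(\left(-15\right) \left(- \frac{1}{6}\right)\right) = \frac{146}{3} \cdot 14 \cdot \frac{5}{2} = \frac{2044}{3} \cdot \frac{5}{2} = \frac{5110}{3}$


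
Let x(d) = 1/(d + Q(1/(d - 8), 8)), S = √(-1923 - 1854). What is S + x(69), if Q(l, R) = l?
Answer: 61/4210 + I*√3777 ≈ 0.014489 + 61.457*I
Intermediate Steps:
S = I*√3777 (S = √(-3777) = I*√3777 ≈ 61.457*I)
x(d) = 1/(d + 1/(-8 + d)) (x(d) = 1/(d + 1/(d - 8)) = 1/(d + 1/(-8 + d)))
S + x(69) = I*√3777 + (-8 + 69)/(1 + 69*(-8 + 69)) = I*√3777 + 61/(1 + 69*61) = I*√3777 + 61/(1 + 4209) = I*√3777 + 61/4210 = 61/4210 + I*√3777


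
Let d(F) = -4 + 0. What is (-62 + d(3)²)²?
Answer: 2116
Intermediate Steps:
d(F) = -4
(-62 + d(3)²)² = (-62 + (-4)²)² = (-62 + 16)² = (-46)² = 2116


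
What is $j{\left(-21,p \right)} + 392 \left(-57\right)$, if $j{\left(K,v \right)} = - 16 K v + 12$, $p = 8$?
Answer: $-19644$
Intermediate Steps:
$j{\left(K,v \right)} = 12 - 16 K v$ ($j{\left(K,v \right)} = - 16 K v + 12 = 12 - 16 K v$)
$j{\left(-21,p \right)} + 392 \left(-57\right) = \left(12 - \left(-336\right) 8\right) + 392 \left(-57\right) = \left(12 + 2688\right) - 22344 = 2700 - 22344 = -19644$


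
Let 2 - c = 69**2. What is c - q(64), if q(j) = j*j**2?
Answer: -266903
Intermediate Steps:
q(j) = j**3
c = -4759 (c = 2 - 1*69**2 = 2 - 1*4761 = 2 - 4761 = -4759)
c - q(64) = -4759 - 1*64**3 = -4759 - 1*262144 = -4759 - 262144 = -266903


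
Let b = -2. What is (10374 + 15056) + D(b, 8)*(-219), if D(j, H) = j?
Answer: 25868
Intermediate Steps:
(10374 + 15056) + D(b, 8)*(-219) = (10374 + 15056) - 2*(-219) = 25430 + 438 = 25868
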